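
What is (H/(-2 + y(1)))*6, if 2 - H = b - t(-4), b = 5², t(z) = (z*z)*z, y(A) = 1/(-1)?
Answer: 174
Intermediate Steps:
y(A) = -1
t(z) = z³ (t(z) = z²*z = z³)
b = 25
H = -87 (H = 2 - (25 - 1*(-4)³) = 2 - (25 - 1*(-64)) = 2 - (25 + 64) = 2 - 1*89 = 2 - 89 = -87)
(H/(-2 + y(1)))*6 = -87/(-2 - 1)*6 = -87/(-3)*6 = -87*(-⅓)*6 = 29*6 = 174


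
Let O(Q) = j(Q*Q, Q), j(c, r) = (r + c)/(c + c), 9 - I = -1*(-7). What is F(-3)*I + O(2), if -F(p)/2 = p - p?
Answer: ¾ ≈ 0.75000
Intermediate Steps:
F(p) = 0 (F(p) = -2*(p - p) = -2*0 = 0)
I = 2 (I = 9 - (-1)*(-7) = 9 - 1*7 = 9 - 7 = 2)
j(c, r) = (c + r)/(2*c) (j(c, r) = (c + r)/((2*c)) = (c + r)*(1/(2*c)) = (c + r)/(2*c))
O(Q) = (Q + Q²)/(2*Q²) (O(Q) = (Q*Q + Q)/(2*((Q*Q))) = (Q² + Q)/(2*(Q²)) = (Q + Q²)/(2*Q²))
F(-3)*I + O(2) = 0*2 + (½)*(1 + 2)/2 = 0 + (½)*(½)*3 = 0 + ¾ = ¾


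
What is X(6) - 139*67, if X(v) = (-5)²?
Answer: -9288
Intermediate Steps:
X(v) = 25
X(6) - 139*67 = 25 - 139*67 = 25 - 9313 = -9288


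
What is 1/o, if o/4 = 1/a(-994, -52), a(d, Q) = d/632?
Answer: -497/1264 ≈ -0.39320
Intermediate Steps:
a(d, Q) = d/632 (a(d, Q) = d*(1/632) = d/632)
o = -1264/497 (o = 4/(((1/632)*(-994))) = 4/(-497/316) = 4*(-316/497) = -1264/497 ≈ -2.5433)
1/o = 1/(-1264/497) = -497/1264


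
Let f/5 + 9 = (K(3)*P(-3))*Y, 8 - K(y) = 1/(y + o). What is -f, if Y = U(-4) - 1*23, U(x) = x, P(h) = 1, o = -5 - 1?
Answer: 1170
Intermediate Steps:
o = -6
K(y) = 8 - 1/(-6 + y) (K(y) = 8 - 1/(y - 6) = 8 - 1/(-6 + y))
Y = -27 (Y = -4 - 1*23 = -4 - 23 = -27)
f = -1170 (f = -45 + 5*((((-49 + 8*3)/(-6 + 3))*1)*(-27)) = -45 + 5*((((-49 + 24)/(-3))*1)*(-27)) = -45 + 5*((-1/3*(-25)*1)*(-27)) = -45 + 5*(((25/3)*1)*(-27)) = -45 + 5*((25/3)*(-27)) = -45 + 5*(-225) = -45 - 1125 = -1170)
-f = -1*(-1170) = 1170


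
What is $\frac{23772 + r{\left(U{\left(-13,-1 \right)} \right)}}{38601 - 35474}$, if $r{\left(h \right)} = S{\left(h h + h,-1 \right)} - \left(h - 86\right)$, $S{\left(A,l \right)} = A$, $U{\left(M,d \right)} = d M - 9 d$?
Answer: $\frac{24342}{3127} \approx 7.7845$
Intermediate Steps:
$U{\left(M,d \right)} = - 9 d + M d$ ($U{\left(M,d \right)} = M d - 9 d = - 9 d + M d$)
$r{\left(h \right)} = 86 + h^{2}$ ($r{\left(h \right)} = \left(h h + h\right) - \left(h - 86\right) = \left(h^{2} + h\right) - \left(-86 + h\right) = \left(h + h^{2}\right) - \left(-86 + h\right) = 86 + h^{2}$)
$\frac{23772 + r{\left(U{\left(-13,-1 \right)} \right)}}{38601 - 35474} = \frac{23772 + \left(86 + \left(- (-9 - 13)\right)^{2}\right)}{38601 - 35474} = \frac{23772 + \left(86 + \left(\left(-1\right) \left(-22\right)\right)^{2}\right)}{3127} = \left(23772 + \left(86 + 22^{2}\right)\right) \frac{1}{3127} = \left(23772 + \left(86 + 484\right)\right) \frac{1}{3127} = \left(23772 + 570\right) \frac{1}{3127} = 24342 \cdot \frac{1}{3127} = \frac{24342}{3127}$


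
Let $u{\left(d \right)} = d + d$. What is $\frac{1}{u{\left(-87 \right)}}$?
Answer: $- \frac{1}{174} \approx -0.0057471$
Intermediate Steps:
$u{\left(d \right)} = 2 d$
$\frac{1}{u{\left(-87 \right)}} = \frac{1}{2 \left(-87\right)} = \frac{1}{-174} = - \frac{1}{174}$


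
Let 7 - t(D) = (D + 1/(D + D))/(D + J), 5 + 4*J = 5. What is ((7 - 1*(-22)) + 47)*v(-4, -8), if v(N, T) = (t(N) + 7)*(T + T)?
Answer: -15770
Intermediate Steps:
J = 0 (J = -5/4 + (1/4)*5 = -5/4 + 5/4 = 0)
t(D) = 7 - (D + 1/(2*D))/D (t(D) = 7 - (D + 1/(D + D))/(D + 0) = 7 - (D + 1/(2*D))/D)
v(N, T) = 2*T*(13 - 1/(2*N**2)) (v(N, T) = ((6 - 1/(2*N**2)) + 7)*(T + T) = (13 - 1/(2*N**2))*(2*T) = 2*T*(13 - 1/(2*N**2)))
((7 - 1*(-22)) + 47)*v(-4, -8) = ((7 - 1*(-22)) + 47)*(26*(-8) - 1*(-8)/(-4)**2) = ((7 + 22) + 47)*(-208 - 1*(-8)*1/16) = (29 + 47)*(-208 + 1/2) = 76*(-415/2) = -15770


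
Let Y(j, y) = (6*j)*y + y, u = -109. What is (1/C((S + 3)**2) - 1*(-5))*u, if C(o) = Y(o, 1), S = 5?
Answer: -209934/385 ≈ -545.28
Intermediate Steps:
Y(j, y) = y + 6*j*y (Y(j, y) = 6*j*y + y = y + 6*j*y)
C(o) = 1 + 6*o (C(o) = 1*(1 + 6*o) = 1 + 6*o)
(1/C((S + 3)**2) - 1*(-5))*u = (1/(1 + 6*(5 + 3)**2) - 1*(-5))*(-109) = (1/(1 + 6*8**2) + 5)*(-109) = (1/(1 + 6*64) + 5)*(-109) = (1/(1 + 384) + 5)*(-109) = (1/385 + 5)*(-109) = (1926/385)*(-109) = -209934/385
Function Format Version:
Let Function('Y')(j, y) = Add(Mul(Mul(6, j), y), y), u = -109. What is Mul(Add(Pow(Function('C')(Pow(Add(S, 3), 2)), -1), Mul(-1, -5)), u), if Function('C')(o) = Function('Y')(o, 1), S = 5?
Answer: Rational(-209934, 385) ≈ -545.28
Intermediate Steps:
Function('Y')(j, y) = Add(y, Mul(6, j, y)) (Function('Y')(j, y) = Add(Mul(6, j, y), y) = Add(y, Mul(6, j, y)))
Function('C')(o) = Add(1, Mul(6, o)) (Function('C')(o) = Mul(1, Add(1, Mul(6, o))) = Add(1, Mul(6, o)))
Mul(Add(Pow(Function('C')(Pow(Add(S, 3), 2)), -1), Mul(-1, -5)), u) = Mul(Add(Pow(Add(1, Mul(6, Pow(Add(5, 3), 2))), -1), Mul(-1, -5)), -109) = Mul(Add(Pow(Add(1, Mul(6, Pow(8, 2))), -1), 5), -109) = Mul(Add(Pow(Add(1, Mul(6, 64)), -1), 5), -109) = Mul(Add(Pow(Add(1, 384), -1), 5), -109) = Mul(Add(Pow(385, -1), 5), -109) = Mul(Add(Rational(1, 385), 5), -109) = Mul(Rational(1926, 385), -109) = Rational(-209934, 385)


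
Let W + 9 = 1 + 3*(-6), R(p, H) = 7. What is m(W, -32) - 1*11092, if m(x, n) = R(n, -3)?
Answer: -11085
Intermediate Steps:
W = -26 (W = -9 + (1 + 3*(-6)) = -9 + (1 - 18) = -9 - 17 = -26)
m(x, n) = 7
m(W, -32) - 1*11092 = 7 - 1*11092 = 7 - 11092 = -11085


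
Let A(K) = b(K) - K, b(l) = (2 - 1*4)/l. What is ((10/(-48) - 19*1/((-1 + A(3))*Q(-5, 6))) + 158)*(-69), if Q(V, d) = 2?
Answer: -617573/56 ≈ -11028.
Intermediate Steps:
b(l) = -2/l (b(l) = (2 - 4)/l = -2/l)
A(K) = -K - 2/K (A(K) = -2/K - K = -K - 2/K)
((10/(-48) - 19*1/((-1 + A(3))*Q(-5, 6))) + 158)*(-69) = ((10/(-48) - 19*1/(2*(-1 + (-1*3 - 2/3)))) + 158)*(-69) = ((10*(-1/48) - 19*1/(2*(-1 + (-3 - 2*⅓)))) + 158)*(-69) = ((-5/24 - 19*1/(2*(-1 + (-3 - ⅔)))) + 158)*(-69) = ((-5/24 - 19*1/(2*(-1 - 11/3))) + 158)*(-69) = ((-5/24 - 19/(2*(-14/3))) + 158)*(-69) = ((-5/24 - 19/(-28/3)) + 158)*(-69) = ((-5/24 - 19*(-3/28)) + 158)*(-69) = ((-5/24 + 57/28) + 158)*(-69) = (307/168 + 158)*(-69) = (26851/168)*(-69) = -617573/56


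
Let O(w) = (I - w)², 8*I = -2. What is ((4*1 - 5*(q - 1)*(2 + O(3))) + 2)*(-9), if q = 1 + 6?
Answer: 26703/8 ≈ 3337.9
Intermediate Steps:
q = 7
I = -¼ (I = (⅛)*(-2) = -¼ ≈ -0.25000)
O(w) = (-¼ - w)²
((4*1 - 5*(q - 1)*(2 + O(3))) + 2)*(-9) = ((4*1 - 5*(7 - 1)*(2 + (1 + 4*3)²/16)) + 2)*(-9) = ((4 - 30*(2 + (1 + 12)²/16)) + 2)*(-9) = ((4 - 30*(2 + (1/16)*13²)) + 2)*(-9) = ((4 - 30*(2 + (1/16)*169)) + 2)*(-9) = ((4 - 30*(2 + 169/16)) + 2)*(-9) = ((4 - 30*201/16) + 2)*(-9) = ((4 - 5*603/8) + 2)*(-9) = ((4 - 3015/8) + 2)*(-9) = (-2983/8 + 2)*(-9) = -2967/8*(-9) = 26703/8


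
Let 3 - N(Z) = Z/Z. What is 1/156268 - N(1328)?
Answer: -312535/156268 ≈ -2.0000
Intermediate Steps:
N(Z) = 2 (N(Z) = 3 - Z/Z = 3 - 1*1 = 3 - 1 = 2)
1/156268 - N(1328) = 1/156268 - 1*2 = 1/156268 - 2 = -312535/156268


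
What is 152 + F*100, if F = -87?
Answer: -8548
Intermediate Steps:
152 + F*100 = 152 - 87*100 = 152 - 8700 = -8548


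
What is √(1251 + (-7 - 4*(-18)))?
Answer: 2*√329 ≈ 36.277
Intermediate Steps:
√(1251 + (-7 - 4*(-18))) = √(1251 + (-7 + 72)) = √(1251 + 65) = √1316 = 2*√329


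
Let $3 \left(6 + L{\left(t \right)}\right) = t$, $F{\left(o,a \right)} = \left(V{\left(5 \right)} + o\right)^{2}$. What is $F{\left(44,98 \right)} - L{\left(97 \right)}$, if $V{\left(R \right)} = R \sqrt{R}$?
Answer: $\frac{6104}{3} + 440 \sqrt{5} \approx 3018.5$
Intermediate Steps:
$V{\left(R \right)} = R^{\frac{3}{2}}$
$F{\left(o,a \right)} = \left(o + 5 \sqrt{5}\right)^{2}$ ($F{\left(o,a \right)} = \left(5^{\frac{3}{2}} + o\right)^{2} = \left(5 \sqrt{5} + o\right)^{2} = \left(o + 5 \sqrt{5}\right)^{2}$)
$L{\left(t \right)} = -6 + \frac{t}{3}$
$F{\left(44,98 \right)} - L{\left(97 \right)} = \left(44 + 5 \sqrt{5}\right)^{2} - \left(-6 + \frac{1}{3} \cdot 97\right) = \left(44 + 5 \sqrt{5}\right)^{2} - \left(-6 + \frac{97}{3}\right) = \left(44 + 5 \sqrt{5}\right)^{2} - \frac{79}{3} = - \frac{79}{3} + \left(44 + 5 \sqrt{5}\right)^{2}$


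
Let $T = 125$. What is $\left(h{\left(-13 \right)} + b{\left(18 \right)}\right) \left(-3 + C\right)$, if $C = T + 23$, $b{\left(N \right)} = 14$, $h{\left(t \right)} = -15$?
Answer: $-145$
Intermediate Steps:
$C = 148$ ($C = 125 + 23 = 148$)
$\left(h{\left(-13 \right)} + b{\left(18 \right)}\right) \left(-3 + C\right) = \left(-15 + 14\right) \left(-3 + 148\right) = \left(-1\right) 145 = -145$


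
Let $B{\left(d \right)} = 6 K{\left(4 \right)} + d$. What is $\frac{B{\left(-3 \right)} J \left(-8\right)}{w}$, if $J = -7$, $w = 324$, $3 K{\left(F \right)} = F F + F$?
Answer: $\frac{518}{81} \approx 6.3951$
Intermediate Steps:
$K{\left(F \right)} = \frac{F}{3} + \frac{F^{2}}{3}$ ($K{\left(F \right)} = \frac{F F + F}{3} = \frac{F^{2} + F}{3} = \frac{F + F^{2}}{3} = \frac{F}{3} + \frac{F^{2}}{3}$)
$B{\left(d \right)} = 40 + d$ ($B{\left(d \right)} = 6 \cdot \frac{1}{3} \cdot 4 \left(1 + 4\right) + d = 6 \cdot \frac{1}{3} \cdot 4 \cdot 5 + d = 6 \cdot \frac{20}{3} + d = 40 + d$)
$\frac{B{\left(-3 \right)} J \left(-8\right)}{w} = \frac{\left(40 - 3\right) \left(-7\right) \left(-8\right)}{324} = 37 \left(-7\right) \left(-8\right) \frac{1}{324} = \left(-259\right) \left(-8\right) \frac{1}{324} = 2072 \cdot \frac{1}{324} = \frac{518}{81}$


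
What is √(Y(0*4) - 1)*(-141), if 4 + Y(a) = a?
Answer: -141*I*√5 ≈ -315.29*I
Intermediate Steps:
Y(a) = -4 + a
√(Y(0*4) - 1)*(-141) = √((-4 + 0*4) - 1)*(-141) = √((-4 + 0) - 1)*(-141) = √(-4 - 1)*(-141) = √(-5)*(-141) = (I*√5)*(-141) = -141*I*√5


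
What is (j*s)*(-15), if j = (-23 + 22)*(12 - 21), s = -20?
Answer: 2700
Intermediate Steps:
j = 9 (j = -1*(-9) = 9)
(j*s)*(-15) = (9*(-20))*(-15) = -180*(-15) = 2700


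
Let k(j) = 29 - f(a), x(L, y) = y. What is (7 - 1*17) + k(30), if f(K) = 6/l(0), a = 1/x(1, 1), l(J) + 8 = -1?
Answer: 59/3 ≈ 19.667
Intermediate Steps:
l(J) = -9 (l(J) = -8 - 1 = -9)
a = 1 (a = 1/1 = 1)
f(K) = -⅔ (f(K) = 6/(-9) = 6*(-⅑) = -⅔)
k(j) = 89/3 (k(j) = 29 - 1*(-⅔) = 29 + ⅔ = 89/3)
(7 - 1*17) + k(30) = (7 - 1*17) + 89/3 = (7 - 17) + 89/3 = -10 + 89/3 = 59/3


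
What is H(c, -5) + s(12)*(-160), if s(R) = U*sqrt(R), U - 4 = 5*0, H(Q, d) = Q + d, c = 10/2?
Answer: -1280*sqrt(3) ≈ -2217.0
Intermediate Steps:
c = 5 (c = 10*(1/2) = 5)
U = 4 (U = 4 + 5*0 = 4 + 0 = 4)
s(R) = 4*sqrt(R)
H(c, -5) + s(12)*(-160) = (5 - 5) + (4*sqrt(12))*(-160) = 0 + (4*(2*sqrt(3)))*(-160) = 0 + (8*sqrt(3))*(-160) = 0 - 1280*sqrt(3) = -1280*sqrt(3)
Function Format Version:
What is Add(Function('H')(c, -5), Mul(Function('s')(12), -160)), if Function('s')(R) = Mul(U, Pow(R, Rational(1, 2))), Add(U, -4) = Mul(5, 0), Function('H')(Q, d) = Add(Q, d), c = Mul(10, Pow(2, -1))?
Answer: Mul(-1280, Pow(3, Rational(1, 2))) ≈ -2217.0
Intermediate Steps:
c = 5 (c = Mul(10, Rational(1, 2)) = 5)
U = 4 (U = Add(4, Mul(5, 0)) = Add(4, 0) = 4)
Function('s')(R) = Mul(4, Pow(R, Rational(1, 2)))
Add(Function('H')(c, -5), Mul(Function('s')(12), -160)) = Add(Add(5, -5), Mul(Mul(4, Pow(12, Rational(1, 2))), -160)) = Add(0, Mul(Mul(4, Mul(2, Pow(3, Rational(1, 2)))), -160)) = Add(0, Mul(Mul(8, Pow(3, Rational(1, 2))), -160)) = Add(0, Mul(-1280, Pow(3, Rational(1, 2)))) = Mul(-1280, Pow(3, Rational(1, 2)))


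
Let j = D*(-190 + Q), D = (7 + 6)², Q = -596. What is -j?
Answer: 132834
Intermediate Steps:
D = 169 (D = 13² = 169)
j = -132834 (j = 169*(-190 - 596) = 169*(-786) = -132834)
-j = -1*(-132834) = 132834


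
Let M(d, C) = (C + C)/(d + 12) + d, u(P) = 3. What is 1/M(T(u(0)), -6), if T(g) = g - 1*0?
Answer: 5/11 ≈ 0.45455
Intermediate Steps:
T(g) = g (T(g) = g + 0 = g)
M(d, C) = d + 2*C/(12 + d) (M(d, C) = (2*C)/(12 + d) + d = 2*C/(12 + d) + d = d + 2*C/(12 + d))
1/M(T(u(0)), -6) = 1/((3² + 2*(-6) + 12*3)/(12 + 3)) = 1/((9 - 12 + 36)/15) = 1/((1/15)*33) = 1/(11/5) = 5/11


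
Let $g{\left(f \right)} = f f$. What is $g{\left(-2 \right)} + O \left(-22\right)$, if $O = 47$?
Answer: $-1030$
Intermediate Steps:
$g{\left(f \right)} = f^{2}$
$g{\left(-2 \right)} + O \left(-22\right) = \left(-2\right)^{2} + 47 \left(-22\right) = 4 - 1034 = -1030$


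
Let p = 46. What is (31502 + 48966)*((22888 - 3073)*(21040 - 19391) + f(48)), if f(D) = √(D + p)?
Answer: 2629286669580 + 80468*√94 ≈ 2.6293e+12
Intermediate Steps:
f(D) = √(46 + D) (f(D) = √(D + 46) = √(46 + D))
(31502 + 48966)*((22888 - 3073)*(21040 - 19391) + f(48)) = (31502 + 48966)*((22888 - 3073)*(21040 - 19391) + √(46 + 48)) = 80468*(19815*1649 + √94) = 80468*(32674935 + √94) = 2629286669580 + 80468*√94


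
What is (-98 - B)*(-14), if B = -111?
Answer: -182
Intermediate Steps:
(-98 - B)*(-14) = (-98 - 1*(-111))*(-14) = (-98 + 111)*(-14) = 13*(-14) = -182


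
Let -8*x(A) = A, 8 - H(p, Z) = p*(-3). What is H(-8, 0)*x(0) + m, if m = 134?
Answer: 134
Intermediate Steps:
H(p, Z) = 8 + 3*p (H(p, Z) = 8 - p*(-3) = 8 - (-3)*p = 8 + 3*p)
x(A) = -A/8
H(-8, 0)*x(0) + m = (8 + 3*(-8))*(-1/8*0) + 134 = (8 - 24)*0 + 134 = -16*0 + 134 = 0 + 134 = 134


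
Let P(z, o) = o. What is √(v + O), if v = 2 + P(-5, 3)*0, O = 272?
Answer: √274 ≈ 16.553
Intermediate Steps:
v = 2 (v = 2 + 3*0 = 2 + 0 = 2)
√(v + O) = √(2 + 272) = √274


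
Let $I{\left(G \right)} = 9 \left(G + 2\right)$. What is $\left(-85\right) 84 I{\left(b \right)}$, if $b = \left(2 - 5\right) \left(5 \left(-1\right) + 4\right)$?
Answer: $-321300$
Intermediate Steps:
$b = 3$ ($b = - 3 \left(-5 + 4\right) = \left(-3\right) \left(-1\right) = 3$)
$I{\left(G \right)} = 18 + 9 G$ ($I{\left(G \right)} = 9 \left(2 + G\right) = 18 + 9 G$)
$\left(-85\right) 84 I{\left(b \right)} = \left(-85\right) 84 \left(18 + 9 \cdot 3\right) = - 7140 \left(18 + 27\right) = \left(-7140\right) 45 = -321300$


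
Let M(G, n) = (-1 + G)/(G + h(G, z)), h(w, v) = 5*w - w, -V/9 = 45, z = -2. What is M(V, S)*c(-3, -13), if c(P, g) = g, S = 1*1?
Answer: -5278/2025 ≈ -2.6064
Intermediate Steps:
S = 1
V = -405 (V = -9*45 = -405)
h(w, v) = 4*w
M(G, n) = (-1 + G)/(5*G) (M(G, n) = (-1 + G)/(G + 4*G) = (-1 + G)/((5*G)) = (-1 + G)*(1/(5*G)) = (-1 + G)/(5*G))
M(V, S)*c(-3, -13) = ((⅕)*(-1 - 405)/(-405))*(-13) = ((⅕)*(-1/405)*(-406))*(-13) = (406/2025)*(-13) = -5278/2025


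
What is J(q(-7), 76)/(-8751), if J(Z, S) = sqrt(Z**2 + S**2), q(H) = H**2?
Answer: -sqrt(8177)/8751 ≈ -0.010333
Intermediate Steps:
J(Z, S) = sqrt(S**2 + Z**2)
J(q(-7), 76)/(-8751) = sqrt(76**2 + ((-7)**2)**2)/(-8751) = sqrt(5776 + 49**2)*(-1/8751) = sqrt(5776 + 2401)*(-1/8751) = sqrt(8177)*(-1/8751) = -sqrt(8177)/8751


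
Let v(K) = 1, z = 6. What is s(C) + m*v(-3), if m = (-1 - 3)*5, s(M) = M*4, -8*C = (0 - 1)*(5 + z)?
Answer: -29/2 ≈ -14.500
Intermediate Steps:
C = 11/8 (C = -(0 - 1)*(5 + 6)/8 = -(-1)*11/8 = -⅛*(-11) = 11/8 ≈ 1.3750)
s(M) = 4*M
m = -20 (m = -4*5 = -20)
s(C) + m*v(-3) = 4*(11/8) - 20*1 = 11/2 - 20 = -29/2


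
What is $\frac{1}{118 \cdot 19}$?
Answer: $\frac{1}{2242} \approx 0.00044603$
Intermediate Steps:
$\frac{1}{118 \cdot 19} = \frac{1}{2242}$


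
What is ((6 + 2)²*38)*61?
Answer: 148352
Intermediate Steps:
((6 + 2)²*38)*61 = (8²*38)*61 = (64*38)*61 = 2432*61 = 148352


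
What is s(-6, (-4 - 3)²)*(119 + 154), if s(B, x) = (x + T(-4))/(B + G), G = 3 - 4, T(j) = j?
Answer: -1755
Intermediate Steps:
G = -1
s(B, x) = (-4 + x)/(-1 + B) (s(B, x) = (x - 4)/(B - 1) = (-4 + x)/(-1 + B))
s(-6, (-4 - 3)²)*(119 + 154) = ((-4 + (-4 - 3)²)/(-1 - 6))*(119 + 154) = ((-4 + (-7)²)/(-7))*273 = -(-4 + 49)/7*273 = -⅐*45*273 = -45/7*273 = -1755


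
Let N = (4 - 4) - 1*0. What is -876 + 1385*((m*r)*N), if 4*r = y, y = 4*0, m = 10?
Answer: -876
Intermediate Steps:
y = 0
r = 0 (r = (¼)*0 = 0)
N = 0 (N = 0 + 0 = 0)
-876 + 1385*((m*r)*N) = -876 + 1385*((10*0)*0) = -876 + 1385*(0*0) = -876 + 1385*0 = -876 + 0 = -876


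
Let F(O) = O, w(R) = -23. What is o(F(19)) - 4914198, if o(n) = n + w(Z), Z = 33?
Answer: -4914202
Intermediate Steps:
o(n) = -23 + n (o(n) = n - 23 = -23 + n)
o(F(19)) - 4914198 = (-23 + 19) - 4914198 = -4 - 4914198 = -4914202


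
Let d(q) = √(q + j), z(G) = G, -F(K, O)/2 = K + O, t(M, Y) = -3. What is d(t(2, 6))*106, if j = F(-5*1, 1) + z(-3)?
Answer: 106*√2 ≈ 149.91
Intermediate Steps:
F(K, O) = -2*K - 2*O (F(K, O) = -2*(K + O) = -2*K - 2*O)
j = 5 (j = (-(-10) - 2*1) - 3 = (-2*(-5) - 2) - 3 = (10 - 2) - 3 = 8 - 3 = 5)
d(q) = √(5 + q) (d(q) = √(q + 5) = √(5 + q))
d(t(2, 6))*106 = √(5 - 3)*106 = √2*106 = 106*√2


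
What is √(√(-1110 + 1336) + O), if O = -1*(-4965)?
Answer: √(4965 + √226) ≈ 70.569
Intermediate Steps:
O = 4965
√(√(-1110 + 1336) + O) = √(√(-1110 + 1336) + 4965) = √(√226 + 4965) = √(4965 + √226)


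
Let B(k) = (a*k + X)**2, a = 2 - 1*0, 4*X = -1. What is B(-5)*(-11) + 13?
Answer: -18283/16 ≈ -1142.7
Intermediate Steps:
X = -1/4 (X = (1/4)*(-1) = -1/4 ≈ -0.25000)
a = 2 (a = 2 + 0 = 2)
B(k) = (-1/4 + 2*k)**2 (B(k) = (2*k - 1/4)**2 = (-1/4 + 2*k)**2)
B(-5)*(-11) + 13 = ((-1 + 8*(-5))**2/16)*(-11) + 13 = ((-1 - 40)**2/16)*(-11) + 13 = ((1/16)*(-41)**2)*(-11) + 13 = ((1/16)*1681)*(-11) + 13 = (1681/16)*(-11) + 13 = -18491/16 + 13 = -18283/16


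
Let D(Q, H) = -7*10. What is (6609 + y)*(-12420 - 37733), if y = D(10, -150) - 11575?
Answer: 252570508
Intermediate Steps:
D(Q, H) = -70
y = -11645 (y = -70 - 11575 = -11645)
(6609 + y)*(-12420 - 37733) = (6609 - 11645)*(-12420 - 37733) = -5036*(-50153) = 252570508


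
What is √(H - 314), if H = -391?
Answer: I*√705 ≈ 26.552*I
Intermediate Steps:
√(H - 314) = √(-391 - 314) = √(-705) = I*√705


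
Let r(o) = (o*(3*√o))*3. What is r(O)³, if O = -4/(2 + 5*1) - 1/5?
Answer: 1162261467*I*√105/52521875 ≈ 226.76*I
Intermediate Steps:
O = -27/35 (O = -4/(2 + 5) - 1*⅕ = -4/7 - ⅕ = -27/35 ≈ -0.77143)
r(o) = 9*o^(3/2) (r(o) = (3*o^(3/2))*3 = 9*o^(3/2))
r(O)³ = (9*(-27/35)^(3/2))³ = (9*(-81*I*√105/1225))³ = (-729*I*√105/1225)³ = 1162261467*I*√105/52521875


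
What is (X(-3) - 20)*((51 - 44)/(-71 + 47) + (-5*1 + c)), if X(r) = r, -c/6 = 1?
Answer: 6233/24 ≈ 259.71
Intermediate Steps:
c = -6 (c = -6*1 = -6)
(X(-3) - 20)*((51 - 44)/(-71 + 47) + (-5*1 + c)) = (-3 - 20)*((51 - 44)/(-71 + 47) + (-5*1 - 6)) = -23*(7/(-24) + (-5 - 6)) = -23*(7*(-1/24) - 11) = -23*(-7/24 - 11) = -23*(-271/24) = 6233/24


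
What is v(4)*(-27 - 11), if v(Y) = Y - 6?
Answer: 76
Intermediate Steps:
v(Y) = -6 + Y
v(4)*(-27 - 11) = (-6 + 4)*(-27 - 11) = -2*(-38) = 76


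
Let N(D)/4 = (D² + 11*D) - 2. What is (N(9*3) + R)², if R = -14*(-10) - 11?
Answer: 17850625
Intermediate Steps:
R = 129 (R = 140 - 11 = 129)
N(D) = -8 + 4*D² + 44*D (N(D) = 4*((D² + 11*D) - 2) = 4*(-2 + D² + 11*D) = -8 + 4*D² + 44*D)
(N(9*3) + R)² = ((-8 + 4*(9*3)² + 44*(9*3)) + 129)² = ((-8 + 4*27² + 44*27) + 129)² = ((-8 + 4*729 + 1188) + 129)² = ((-8 + 2916 + 1188) + 129)² = (4096 + 129)² = 4225² = 17850625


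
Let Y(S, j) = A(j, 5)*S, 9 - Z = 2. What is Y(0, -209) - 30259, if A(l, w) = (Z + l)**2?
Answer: -30259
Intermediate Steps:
Z = 7 (Z = 9 - 1*2 = 9 - 2 = 7)
A(l, w) = (7 + l)**2
Y(S, j) = S*(7 + j)**2 (Y(S, j) = (7 + j)**2*S = S*(7 + j)**2)
Y(0, -209) - 30259 = 0*(7 - 209)**2 - 30259 = 0*(-202)**2 - 30259 = 0*40804 - 30259 = 0 - 30259 = -30259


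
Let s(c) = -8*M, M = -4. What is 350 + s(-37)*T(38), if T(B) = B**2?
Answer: 46558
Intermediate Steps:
s(c) = 32 (s(c) = -8*(-4) = 32)
350 + s(-37)*T(38) = 350 + 32*38**2 = 350 + 32*1444 = 350 + 46208 = 46558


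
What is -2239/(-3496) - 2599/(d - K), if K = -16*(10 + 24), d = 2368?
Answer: -320767/1272544 ≈ -0.25207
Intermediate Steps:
K = -544 (K = -16*34 = -544)
-2239/(-3496) - 2599/(d - K) = -2239/(-3496) - 2599/(2368 - 1*(-544)) = -2239*(-1/3496) - 2599/(2368 + 544) = 2239/3496 - 2599/2912 = -320767/1272544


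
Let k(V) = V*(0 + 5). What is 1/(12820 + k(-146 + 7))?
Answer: 1/12125 ≈ 8.2474e-5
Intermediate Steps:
k(V) = 5*V (k(V) = V*5 = 5*V)
1/(12820 + k(-146 + 7)) = 1/(12820 + 5*(-146 + 7)) = 1/(12820 + 5*(-139)) = 1/(12820 - 695) = 1/12125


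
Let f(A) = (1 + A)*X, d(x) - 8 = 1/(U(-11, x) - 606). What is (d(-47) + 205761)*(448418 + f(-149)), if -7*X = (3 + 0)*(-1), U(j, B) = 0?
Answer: 195678096136133/2121 ≈ 9.2258e+10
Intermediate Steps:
X = 3/7 (X = -(3 + 0)*(-1)/7 = -3*(-1)/7 = -1/7*(-3) = 3/7 ≈ 0.42857)
d(x) = 4847/606 (d(x) = 8 + 1/(0 - 606) = 8 + 1/(-606) = 8 - 1/606 = 4847/606)
f(A) = 3/7 + 3*A/7 (f(A) = (1 + A)*(3/7) = 3/7 + 3*A/7)
(d(-47) + 205761)*(448418 + f(-149)) = (4847/606 + 205761)*(448418 + (3/7 + (3/7)*(-149))) = 124696013*(448418 + (3/7 - 447/7))/606 = 124696013*(448418 - 444/7)/606 = (124696013/606)*(3138482/7) = 195678096136133/2121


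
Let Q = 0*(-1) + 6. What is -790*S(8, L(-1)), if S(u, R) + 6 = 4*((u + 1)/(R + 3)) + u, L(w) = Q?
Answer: -4740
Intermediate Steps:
Q = 6 (Q = 0 + 6 = 6)
L(w) = 6
S(u, R) = -6 + u + 4*(1 + u)/(3 + R) (S(u, R) = -6 + (4*((u + 1)/(R + 3)) + u) = -6 + (4*((1 + u)/(3 + R)) + u) = -6 + (4*(1 + u)/(3 + R) + u) = -6 + (u + 4*(1 + u)/(3 + R)) = -6 + u + 4*(1 + u)/(3 + R))
-790*S(8, L(-1)) = -790*(-14 - 6*6 + 7*8 + 6*8)/(3 + 6) = -790*(-14 - 36 + 56 + 48)/9 = -790*54/9 = -790*6 = -4740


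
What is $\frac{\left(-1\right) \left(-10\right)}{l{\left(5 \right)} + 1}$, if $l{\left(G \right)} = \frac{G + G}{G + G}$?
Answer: $5$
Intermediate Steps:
$l{\left(G \right)} = 1$ ($l{\left(G \right)} = \frac{2 G}{2 G} = 2 G \frac{1}{2 G} = 1$)
$\frac{\left(-1\right) \left(-10\right)}{l{\left(5 \right)} + 1} = \frac{\left(-1\right) \left(-10\right)}{1 + 1} = \frac{10}{2} = 10 \cdot \frac{1}{2} = 5$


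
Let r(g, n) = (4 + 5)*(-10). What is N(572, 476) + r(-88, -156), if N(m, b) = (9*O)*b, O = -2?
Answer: -8658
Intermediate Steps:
N(m, b) = -18*b (N(m, b) = (9*(-2))*b = -18*b)
r(g, n) = -90 (r(g, n) = 9*(-10) = -90)
N(572, 476) + r(-88, -156) = -18*476 - 90 = -8568 - 90 = -8658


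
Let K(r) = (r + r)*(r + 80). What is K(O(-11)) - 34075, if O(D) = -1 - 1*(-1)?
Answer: -34075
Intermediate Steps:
O(D) = 0 (O(D) = -1 + 1 = 0)
K(r) = 2*r*(80 + r) (K(r) = (2*r)*(80 + r) = 2*r*(80 + r))
K(O(-11)) - 34075 = 2*0*(80 + 0) - 34075 = 2*0*80 - 34075 = 0 - 34075 = -34075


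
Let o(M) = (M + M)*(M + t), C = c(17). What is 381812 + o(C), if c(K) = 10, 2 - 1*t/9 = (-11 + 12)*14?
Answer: 379852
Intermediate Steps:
t = -108 (t = 18 - 9*(-11 + 12)*14 = 18 - 9*14 = 18 - 126 = -108)
C = 10
o(M) = 2*M*(-108 + M) (o(M) = (M + M)*(M - 108) = (2*M)*(-108 + M) = 2*M*(-108 + M))
381812 + o(C) = 381812 + 2*10*(-108 + 10) = 381812 + 2*10*(-98) = 381812 - 1960 = 379852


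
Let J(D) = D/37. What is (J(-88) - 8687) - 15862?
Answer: -908401/37 ≈ -24551.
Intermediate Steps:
J(D) = D/37 (J(D) = D*(1/37) = D/37)
(J(-88) - 8687) - 15862 = ((1/37)*(-88) - 8687) - 15862 = (-88/37 - 8687) - 15862 = -321507/37 - 15862 = -908401/37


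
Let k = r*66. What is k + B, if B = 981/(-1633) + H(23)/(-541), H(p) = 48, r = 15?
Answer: 874009365/883453 ≈ 989.31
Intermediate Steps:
B = -609105/883453 (B = 981/(-1633) + 48/(-541) = 981*(-1/1633) + 48*(-1/541) = -981/1633 - 48/541 = -609105/883453 ≈ -0.68946)
k = 990 (k = 15*66 = 990)
k + B = 990 - 609105/883453 = 874009365/883453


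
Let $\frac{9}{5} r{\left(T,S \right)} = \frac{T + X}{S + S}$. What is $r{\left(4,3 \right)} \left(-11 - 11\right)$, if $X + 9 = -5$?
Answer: $\frac{550}{27} \approx 20.37$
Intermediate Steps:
$X = -14$ ($X = -9 - 5 = -14$)
$r{\left(T,S \right)} = \frac{5 \left(-14 + T\right)}{18 S}$ ($r{\left(T,S \right)} = \frac{5 \frac{T - 14}{S + S}}{9} = \frac{5 \frac{-14 + T}{2 S}}{9} = \frac{5 \left(-14 + T\right)}{18 S}$)
$r{\left(4,3 \right)} \left(-11 - 11\right) = \frac{5 \left(-14 + 4\right)}{18 \cdot 3} \left(-11 - 11\right) = \frac{5}{18} \cdot \frac{1}{3} \left(-10\right) \left(-22\right) = \left(- \frac{25}{27}\right) \left(-22\right) = \frac{550}{27}$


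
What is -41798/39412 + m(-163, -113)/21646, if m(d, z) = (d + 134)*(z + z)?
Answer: -161613315/213278038 ≈ -0.75776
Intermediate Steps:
m(d, z) = 2*z*(134 + d) (m(d, z) = (134 + d)*(2*z) = 2*z*(134 + d))
-41798/39412 + m(-163, -113)/21646 = -41798/39412 + (2*(-113)*(134 - 163))/21646 = -41798*1/39412 + (2*(-113)*(-29))*(1/21646) = -20899/19706 + 6554*(1/21646) = -20899/19706 + 3277/10823 = -161613315/213278038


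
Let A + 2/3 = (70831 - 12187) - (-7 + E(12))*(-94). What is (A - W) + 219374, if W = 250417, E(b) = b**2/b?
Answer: 84211/3 ≈ 28070.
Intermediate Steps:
E(b) = b
A = 177340/3 (A = -2/3 + ((70831 - 12187) - (-7 + 12)*(-94)) = -2/3 + (58644 - 5*(-94)) = -2/3 + (58644 - 1*(-470)) = -2/3 + (58644 + 470) = -2/3 + 59114 = 177340/3 ≈ 59113.)
(A - W) + 219374 = (177340/3 - 1*250417) + 219374 = (177340/3 - 250417) + 219374 = -573911/3 + 219374 = 84211/3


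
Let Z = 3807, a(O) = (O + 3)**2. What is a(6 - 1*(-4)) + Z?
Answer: 3976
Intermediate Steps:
a(O) = (3 + O)**2
a(6 - 1*(-4)) + Z = (3 + (6 - 1*(-4)))**2 + 3807 = (3 + (6 + 4))**2 + 3807 = (3 + 10)**2 + 3807 = 13**2 + 3807 = 169 + 3807 = 3976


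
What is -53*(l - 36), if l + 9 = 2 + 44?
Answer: -53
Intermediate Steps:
l = 37 (l = -9 + (2 + 44) = -9 + 46 = 37)
-53*(l - 36) = -53*(37 - 36) = -53*1 = -53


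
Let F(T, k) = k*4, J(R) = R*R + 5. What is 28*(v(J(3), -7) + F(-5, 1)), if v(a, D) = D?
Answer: -84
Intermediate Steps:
J(R) = 5 + R² (J(R) = R² + 5 = 5 + R²)
F(T, k) = 4*k
28*(v(J(3), -7) + F(-5, 1)) = 28*(-7 + 4*1) = 28*(-7 + 4) = 28*(-3) = -84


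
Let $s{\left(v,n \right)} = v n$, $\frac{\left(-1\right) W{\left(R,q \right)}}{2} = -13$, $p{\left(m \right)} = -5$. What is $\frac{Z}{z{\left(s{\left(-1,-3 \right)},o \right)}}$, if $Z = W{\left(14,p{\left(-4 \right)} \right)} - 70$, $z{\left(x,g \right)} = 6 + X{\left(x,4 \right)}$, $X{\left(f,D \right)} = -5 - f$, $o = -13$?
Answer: $22$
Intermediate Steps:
$W{\left(R,q \right)} = 26$ ($W{\left(R,q \right)} = \left(-2\right) \left(-13\right) = 26$)
$s{\left(v,n \right)} = n v$
$z{\left(x,g \right)} = 1 - x$ ($z{\left(x,g \right)} = 6 - \left(5 + x\right) = 1 - x$)
$Z = -44$ ($Z = 26 - 70 = -44$)
$\frac{Z}{z{\left(s{\left(-1,-3 \right)},o \right)}} = - \frac{44}{1 - \left(-3\right) \left(-1\right)} = - \frac{44}{1 - 3} = - \frac{44}{-2} = \left(-44\right) \left(- \frac{1}{2}\right) = 22$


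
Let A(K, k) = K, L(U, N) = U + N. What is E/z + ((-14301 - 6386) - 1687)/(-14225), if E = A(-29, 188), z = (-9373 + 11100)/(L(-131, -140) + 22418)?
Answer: -9097551277/24566575 ≈ -370.32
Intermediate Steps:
L(U, N) = N + U
z = 1727/22147 (z = (-9373 + 11100)/((-140 - 131) + 22418) = 1727/(-271 + 22418) = 1727/22147 ≈ 0.077979)
E = -29
E/z + ((-14301 - 6386) - 1687)/(-14225) = -29/1727/22147 + ((-14301 - 6386) - 1687)/(-14225) = -29*22147/1727 + (-20687 - 1687)*(-1/14225) = -642263/1727 - 22374*(-1/14225) = -642263/1727 + 22374/14225 = -9097551277/24566575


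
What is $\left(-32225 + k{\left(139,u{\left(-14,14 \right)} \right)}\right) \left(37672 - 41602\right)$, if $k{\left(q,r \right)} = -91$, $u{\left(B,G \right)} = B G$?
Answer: $127001880$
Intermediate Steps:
$\left(-32225 + k{\left(139,u{\left(-14,14 \right)} \right)}\right) \left(37672 - 41602\right) = \left(-32225 - 91\right) \left(37672 - 41602\right) = \left(-32316\right) \left(-3930\right) = 127001880$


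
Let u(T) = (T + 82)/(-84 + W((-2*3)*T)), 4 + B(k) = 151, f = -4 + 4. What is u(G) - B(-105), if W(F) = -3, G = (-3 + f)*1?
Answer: -12868/87 ≈ -147.91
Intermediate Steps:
f = 0
G = -3 (G = (-3 + 0)*1 = -3*1 = -3)
B(k) = 147 (B(k) = -4 + 151 = 147)
u(T) = -82/87 - T/87 (u(T) = (T + 82)/(-84 - 3) = (82 + T)/(-87) = (82 + T)*(-1/87) = -82/87 - T/87)
u(G) - B(-105) = (-82/87 - 1/87*(-3)) - 1*147 = (-82/87 + 1/29) - 147 = -79/87 - 147 = -12868/87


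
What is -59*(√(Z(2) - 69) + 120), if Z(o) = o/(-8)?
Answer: -7080 - 59*I*√277/2 ≈ -7080.0 - 490.98*I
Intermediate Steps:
Z(o) = -o/8 (Z(o) = o*(-⅛) = -o/8)
-59*(√(Z(2) - 69) + 120) = -59*(√(-⅛*2 - 69) + 120) = -59*(√(-¼ - 69) + 120) = -59*(√(-277/4) + 120) = -59*(I*√277/2 + 120) = -59*(120 + I*√277/2) = -7080 - 59*I*√277/2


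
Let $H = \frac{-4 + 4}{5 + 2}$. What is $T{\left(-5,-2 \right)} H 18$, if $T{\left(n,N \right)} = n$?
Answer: $0$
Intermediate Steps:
$H = 0$ ($H = \frac{0}{7} = 0 \cdot \frac{1}{7} = 0$)
$T{\left(-5,-2 \right)} H 18 = - 5 \cdot 0 \cdot 18 = \left(-5\right) 0 = 0$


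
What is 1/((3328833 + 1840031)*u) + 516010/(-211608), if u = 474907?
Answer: -158333133781389109/64930055179585248 ≈ -2.4385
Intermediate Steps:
1/((3328833 + 1840031)*u) + 516010/(-211608) = 1/((3328833 + 1840031)*474907) + 516010/(-211608) = (1/474907)/5168864 + 516010*(-1/211608) = (1/5168864)*(1/474907) - 258005/105804 = 1/2454729695648 - 258005/105804 = -158333133781389109/64930055179585248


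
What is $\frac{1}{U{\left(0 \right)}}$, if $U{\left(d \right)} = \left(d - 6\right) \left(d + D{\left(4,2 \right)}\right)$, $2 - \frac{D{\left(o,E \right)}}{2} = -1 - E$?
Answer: $- \frac{1}{60} \approx -0.016667$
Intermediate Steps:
$D{\left(o,E \right)} = 6 + 2 E$ ($D{\left(o,E \right)} = 4 - 2 \left(-1 - E\right) = 4 + \left(2 + 2 E\right) = 6 + 2 E$)
$U{\left(d \right)} = \left(-6 + d\right) \left(10 + d\right)$ ($U{\left(d \right)} = \left(d - 6\right) \left(d + \left(6 + 2 \cdot 2\right)\right) = \left(-6 + d\right) \left(d + \left(6 + 4\right)\right) = \left(-6 + d\right) \left(d + 10\right) = \left(-6 + d\right) \left(10 + d\right)$)
$\frac{1}{U{\left(0 \right)}} = \frac{1}{-60 + 0^{2} + 4 \cdot 0} = \frac{1}{-60 + 0 + 0} = \frac{1}{-60} = - \frac{1}{60}$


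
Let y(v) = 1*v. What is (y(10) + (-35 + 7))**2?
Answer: 324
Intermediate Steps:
y(v) = v
(y(10) + (-35 + 7))**2 = (10 + (-35 + 7))**2 = (10 - 28)**2 = (-18)**2 = 324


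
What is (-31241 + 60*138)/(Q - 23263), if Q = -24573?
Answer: 22961/47836 ≈ 0.47999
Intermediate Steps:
(-31241 + 60*138)/(Q - 23263) = (-31241 + 60*138)/(-24573 - 23263) = (-31241 + 8280)/(-47836) = -22961*(-1/47836) = 22961/47836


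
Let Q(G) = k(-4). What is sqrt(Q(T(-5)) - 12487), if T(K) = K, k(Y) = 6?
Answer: I*sqrt(12481) ≈ 111.72*I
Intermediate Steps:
Q(G) = 6
sqrt(Q(T(-5)) - 12487) = sqrt(6 - 12487) = sqrt(-12481) = I*sqrt(12481)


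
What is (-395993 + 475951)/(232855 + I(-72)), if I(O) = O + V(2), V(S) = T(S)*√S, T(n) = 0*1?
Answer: 79958/232783 ≈ 0.34349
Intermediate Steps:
T(n) = 0
V(S) = 0 (V(S) = 0*√S = 0)
I(O) = O (I(O) = O + 0 = O)
(-395993 + 475951)/(232855 + I(-72)) = (-395993 + 475951)/(232855 - 72) = 79958/232783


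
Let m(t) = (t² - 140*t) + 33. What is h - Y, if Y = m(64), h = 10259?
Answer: 15090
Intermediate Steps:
m(t) = 33 + t² - 140*t
Y = -4831 (Y = 33 + 64² - 140*64 = 33 + 4096 - 8960 = -4831)
h - Y = 10259 - 1*(-4831) = 10259 + 4831 = 15090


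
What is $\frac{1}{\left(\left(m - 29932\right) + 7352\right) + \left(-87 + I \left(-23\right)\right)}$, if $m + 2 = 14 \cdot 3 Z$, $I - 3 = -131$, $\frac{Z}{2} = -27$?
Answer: $- \frac{1}{21993} \approx -4.5469 \cdot 10^{-5}$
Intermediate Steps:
$Z = -54$ ($Z = 2 \left(-27\right) = -54$)
$I = -128$ ($I = 3 - 131 = -128$)
$m = -2270$ ($m = -2 + 14 \cdot 3 \left(-54\right) = -2 + 42 \left(-54\right) = -2 - 2268 = -2270$)
$\frac{1}{\left(\left(m - 29932\right) + 7352\right) + \left(-87 + I \left(-23\right)\right)} = \frac{1}{\left(\left(-2270 - 29932\right) + 7352\right) - -2857} = \frac{1}{\left(-32202 + 7352\right) + \left(-87 + 2944\right)} = \frac{1}{-24850 + 2857} = \frac{1}{-21993} = - \frac{1}{21993}$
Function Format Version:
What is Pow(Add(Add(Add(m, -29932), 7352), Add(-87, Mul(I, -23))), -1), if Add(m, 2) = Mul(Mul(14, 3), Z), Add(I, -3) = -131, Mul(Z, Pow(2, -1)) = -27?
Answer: Rational(-1, 21993) ≈ -4.5469e-5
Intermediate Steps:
Z = -54 (Z = Mul(2, -27) = -54)
I = -128 (I = Add(3, -131) = -128)
m = -2270 (m = Add(-2, Mul(Mul(14, 3), -54)) = Add(-2, Mul(42, -54)) = Add(-2, -2268) = -2270)
Pow(Add(Add(Add(m, -29932), 7352), Add(-87, Mul(I, -23))), -1) = Pow(Add(Add(Add(-2270, -29932), 7352), Add(-87, Mul(-128, -23))), -1) = Pow(Add(Add(-32202, 7352), Add(-87, 2944)), -1) = Pow(Add(-24850, 2857), -1) = Pow(-21993, -1) = Rational(-1, 21993)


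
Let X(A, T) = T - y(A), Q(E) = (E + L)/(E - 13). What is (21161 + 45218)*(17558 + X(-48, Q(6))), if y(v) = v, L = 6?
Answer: 8179884170/7 ≈ 1.1686e+9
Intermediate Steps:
Q(E) = (6 + E)/(-13 + E) (Q(E) = (E + 6)/(E - 13) = (6 + E)/(-13 + E))
X(A, T) = T - A
(21161 + 45218)*(17558 + X(-48, Q(6))) = (21161 + 45218)*(17558 + ((6 + 6)/(-13 + 6) - 1*(-48))) = 66379*(17558 + (12/(-7) + 48)) = 66379*(17558 + (-1/7*12 + 48)) = 66379*(17558 + (-12/7 + 48)) = 66379*(17558 + 324/7) = 66379*(123230/7) = 8179884170/7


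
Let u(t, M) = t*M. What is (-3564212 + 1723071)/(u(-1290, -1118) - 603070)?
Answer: -1841141/839150 ≈ -2.1941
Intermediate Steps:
u(t, M) = M*t
(-3564212 + 1723071)/(u(-1290, -1118) - 603070) = (-3564212 + 1723071)/(-1118*(-1290) - 603070) = -1841141/(1442220 - 603070) = -1841141/839150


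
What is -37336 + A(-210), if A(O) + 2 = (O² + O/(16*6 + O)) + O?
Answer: 124523/19 ≈ 6553.8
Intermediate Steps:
A(O) = -2 + O + O² + O/(96 + O) (A(O) = -2 + ((O² + O/(16*6 + O)) + O) = -2 + ((O² + O/(96 + O)) + O) = -2 + (O + O² + O/(96 + O)) = -2 + O + O² + O/(96 + O))
-37336 + A(-210) = -37336 + (-192 + (-210)³ + 95*(-210) + 97*(-210)²)/(96 - 210) = -37336 + (-192 - 9261000 - 19950 + 97*44100)/(-114) = -37336 - (-192 - 9261000 - 19950 + 4277700)/114 = -37336 - 1/114*(-5003442) = -37336 + 833907/19 = 124523/19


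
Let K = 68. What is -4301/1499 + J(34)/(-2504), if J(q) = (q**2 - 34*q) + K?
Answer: -2717909/938374 ≈ -2.8964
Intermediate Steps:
J(q) = 68 + q**2 - 34*q (J(q) = (q**2 - 34*q) + 68 = 68 + q**2 - 34*q)
-4301/1499 + J(34)/(-2504) = -4301/1499 + (68 + 34**2 - 34*34)/(-2504) = -4301*1/1499 + (68 + 1156 - 1156)*(-1/2504) = -4301/1499 + 68*(-1/2504) = -4301/1499 - 17/626 = -2717909/938374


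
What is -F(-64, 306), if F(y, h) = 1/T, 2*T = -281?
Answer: 2/281 ≈ 0.0071174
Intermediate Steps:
T = -281/2 (T = (½)*(-281) = -281/2 ≈ -140.50)
F(y, h) = -2/281 (F(y, h) = 1/(-281/2) = -2/281)
-F(-64, 306) = -1*(-2/281) = 2/281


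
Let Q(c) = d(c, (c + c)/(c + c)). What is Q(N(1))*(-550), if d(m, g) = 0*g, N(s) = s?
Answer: 0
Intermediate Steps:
d(m, g) = 0
Q(c) = 0
Q(N(1))*(-550) = 0*(-550) = 0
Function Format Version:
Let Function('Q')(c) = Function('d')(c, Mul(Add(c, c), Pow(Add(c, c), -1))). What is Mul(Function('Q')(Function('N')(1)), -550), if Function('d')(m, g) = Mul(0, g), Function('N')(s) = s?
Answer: 0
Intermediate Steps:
Function('d')(m, g) = 0
Function('Q')(c) = 0
Mul(Function('Q')(Function('N')(1)), -550) = Mul(0, -550) = 0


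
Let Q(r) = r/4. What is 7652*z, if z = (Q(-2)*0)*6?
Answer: 0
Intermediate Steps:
Q(r) = r/4 (Q(r) = r*(1/4) = r/4)
z = 0 (z = (((1/4)*(-2))*0)*6 = -1/2*0*6 = 0*6 = 0)
7652*z = 7652*0 = 0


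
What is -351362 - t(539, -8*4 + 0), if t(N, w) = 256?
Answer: -351618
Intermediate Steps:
-351362 - t(539, -8*4 + 0) = -351362 - 1*256 = -351362 - 256 = -351618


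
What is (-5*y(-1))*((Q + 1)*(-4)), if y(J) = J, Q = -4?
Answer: 60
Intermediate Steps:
(-5*y(-1))*((Q + 1)*(-4)) = (-5*(-1))*((-4 + 1)*(-4)) = 5*(-3*(-4)) = 5*12 = 60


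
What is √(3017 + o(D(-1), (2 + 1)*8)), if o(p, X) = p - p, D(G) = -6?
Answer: √3017 ≈ 54.927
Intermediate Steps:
o(p, X) = 0
√(3017 + o(D(-1), (2 + 1)*8)) = √(3017 + 0) = √3017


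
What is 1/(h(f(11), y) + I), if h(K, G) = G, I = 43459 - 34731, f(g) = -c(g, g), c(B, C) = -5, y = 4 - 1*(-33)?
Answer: 1/8765 ≈ 0.00011409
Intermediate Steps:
y = 37 (y = 4 + 33 = 37)
f(g) = 5 (f(g) = -1*(-5) = 5)
I = 8728
1/(h(f(11), y) + I) = 1/(37 + 8728) = 1/8765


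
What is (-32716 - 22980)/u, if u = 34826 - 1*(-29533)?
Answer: -55696/64359 ≈ -0.86540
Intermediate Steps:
u = 64359 (u = 34826 + 29533 = 64359)
(-32716 - 22980)/u = (-32716 - 22980)/64359 = -55696*1/64359 = -55696/64359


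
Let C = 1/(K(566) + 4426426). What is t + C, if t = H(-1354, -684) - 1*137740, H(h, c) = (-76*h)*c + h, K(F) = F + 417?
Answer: -312244923510869/4427409 ≈ -7.0525e+7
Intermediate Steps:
K(F) = 417 + F
H(h, c) = h - 76*c*h (H(h, c) = -76*c*h + h = h - 76*c*h)
C = 1/4427409 (C = 1/((417 + 566) + 4426426) = 1/(983 + 4426426) = 1/4427409 ≈ 2.2587e-7)
t = -70525430 (t = -1354*(1 - 76*(-684)) - 1*137740 = -1354*(1 + 51984) - 137740 = -1354*51985 - 137740 = -70387690 - 137740 = -70525430)
t + C = -70525430 + 1/4427409 = -312244923510869/4427409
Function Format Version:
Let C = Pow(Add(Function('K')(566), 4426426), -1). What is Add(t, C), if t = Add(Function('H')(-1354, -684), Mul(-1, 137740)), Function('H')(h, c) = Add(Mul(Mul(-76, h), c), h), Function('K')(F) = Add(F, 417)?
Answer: Rational(-312244923510869, 4427409) ≈ -7.0525e+7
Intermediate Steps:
Function('K')(F) = Add(417, F)
Function('H')(h, c) = Add(h, Mul(-76, c, h)) (Function('H')(h, c) = Add(Mul(-76, c, h), h) = Add(h, Mul(-76, c, h)))
C = Rational(1, 4427409) (C = Pow(Add(Add(417, 566), 4426426), -1) = Pow(Add(983, 4426426), -1) = Pow(4427409, -1) = Rational(1, 4427409) ≈ 2.2587e-7)
t = -70525430 (t = Add(Mul(-1354, Add(1, Mul(-76, -684))), Mul(-1, 137740)) = Add(Mul(-1354, Add(1, 51984)), -137740) = Add(Mul(-1354, 51985), -137740) = Add(-70387690, -137740) = -70525430)
Add(t, C) = Add(-70525430, Rational(1, 4427409)) = Rational(-312244923510869, 4427409)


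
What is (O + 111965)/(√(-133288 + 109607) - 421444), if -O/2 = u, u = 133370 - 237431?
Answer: -134898745628/177615068817 - 320087*I*√23681/177615068817 ≈ -0.7595 - 0.00027732*I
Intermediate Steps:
u = -104061
O = 208122 (O = -2*(-104061) = 208122)
(O + 111965)/(√(-133288 + 109607) - 421444) = (208122 + 111965)/(√(-133288 + 109607) - 421444) = 320087/(√(-23681) - 421444) = 320087/(I*√23681 - 421444) = 320087/(-421444 + I*√23681)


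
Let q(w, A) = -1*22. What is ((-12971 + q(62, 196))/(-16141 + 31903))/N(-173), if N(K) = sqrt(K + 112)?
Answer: I*sqrt(61)/74 ≈ 0.10554*I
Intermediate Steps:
q(w, A) = -22
N(K) = sqrt(112 + K)
((-12971 + q(62, 196))/(-16141 + 31903))/N(-173) = ((-12971 - 22)/(-16141 + 31903))/(sqrt(112 - 173)) = (-12993/15762)/(sqrt(-61)) = (-12993*1/15762)/((I*sqrt(61))) = -(-1)*I*sqrt(61)/74 = I*sqrt(61)/74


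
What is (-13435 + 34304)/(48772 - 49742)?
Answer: -20869/970 ≈ -21.514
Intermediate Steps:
(-13435 + 34304)/(48772 - 49742) = 20869/(-970) = 20869*(-1/970) = -20869/970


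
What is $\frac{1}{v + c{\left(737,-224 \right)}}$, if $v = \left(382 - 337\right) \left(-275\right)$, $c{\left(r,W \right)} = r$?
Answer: $- \frac{1}{11638} \approx -8.5925 \cdot 10^{-5}$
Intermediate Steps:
$v = -12375$ ($v = 45 \left(-275\right) = -12375$)
$\frac{1}{v + c{\left(737,-224 \right)}} = \frac{1}{-12375 + 737} = \frac{1}{-11638} = - \frac{1}{11638}$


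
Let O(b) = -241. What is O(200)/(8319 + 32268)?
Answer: -241/40587 ≈ -0.0059379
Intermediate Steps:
O(200)/(8319 + 32268) = -241/(8319 + 32268) = -241/40587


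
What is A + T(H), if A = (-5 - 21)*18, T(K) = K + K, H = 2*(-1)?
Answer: -472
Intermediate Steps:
H = -2
T(K) = 2*K
A = -468 (A = -26*18 = -468)
A + T(H) = -468 + 2*(-2) = -468 - 4 = -472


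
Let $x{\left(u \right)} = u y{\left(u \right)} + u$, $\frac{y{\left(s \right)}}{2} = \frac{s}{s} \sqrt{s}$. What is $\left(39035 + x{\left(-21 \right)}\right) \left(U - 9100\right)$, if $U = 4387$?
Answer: $-183872982 + 197946 i \sqrt{21} \approx -1.8387 \cdot 10^{8} + 9.071 \cdot 10^{5} i$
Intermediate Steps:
$y{\left(s \right)} = 2 \sqrt{s}$ ($y{\left(s \right)} = 2 \frac{s}{s} \sqrt{s} = 2 \cdot 1 \sqrt{s} = 2 \sqrt{s}$)
$x{\left(u \right)} = u + 2 u^{\frac{3}{2}}$ ($x{\left(u \right)} = u 2 \sqrt{u} + u = 2 u^{\frac{3}{2}} + u = u + 2 u^{\frac{3}{2}}$)
$\left(39035 + x{\left(-21 \right)}\right) \left(U - 9100\right) = \left(39035 - \left(21 - 2 \left(-21\right)^{\frac{3}{2}}\right)\right) \left(4387 - 9100\right) = \left(39035 - \left(21 - 2 \left(- 21 i \sqrt{21}\right)\right)\right) \left(-4713\right) = \left(39035 - \left(21 + 42 i \sqrt{21}\right)\right) \left(-4713\right) = \left(39014 - 42 i \sqrt{21}\right) \left(-4713\right) = -183872982 + 197946 i \sqrt{21}$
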